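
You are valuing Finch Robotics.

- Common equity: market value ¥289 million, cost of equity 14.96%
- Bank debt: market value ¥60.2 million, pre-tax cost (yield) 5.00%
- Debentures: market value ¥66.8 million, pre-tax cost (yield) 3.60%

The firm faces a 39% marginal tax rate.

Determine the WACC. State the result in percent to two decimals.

11.19%

Total capital V = 289 + 60.2 + 66.8 = 416.
Equity: weight = 289/416 = 0.6947; cost = 14.96%.
Bank debt: weight = 60.2/416 = 0.1447; after-tax cost = 5% × (1 − 39%) = 3.0500%.
Debentures: weight = 66.8/416 = 0.1606; after-tax cost = 3.6% × (1 − 39%) = 2.1960%.
WACC = 0.6947 × 14.9600% + 0.1447 × 3.0500% + 0.1606 × 2.1960% = 11.1869%.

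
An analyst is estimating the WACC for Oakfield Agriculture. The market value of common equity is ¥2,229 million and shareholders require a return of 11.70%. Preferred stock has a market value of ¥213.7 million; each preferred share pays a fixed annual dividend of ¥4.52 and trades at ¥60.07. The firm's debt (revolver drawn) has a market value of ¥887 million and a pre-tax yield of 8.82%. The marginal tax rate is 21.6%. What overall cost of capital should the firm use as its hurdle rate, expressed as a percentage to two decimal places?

Cost of preferred: Rp = 4.52 / 60.07 = 7.5246%.
Total capital V = 2229 + 213.7 + 887 = 3329.7.
Equity: weight = 2229/3329.7 = 0.6694; cost = 11.7%.
Preferred: weight = 213.7/3329.7 = 0.0642; cost = 7.5246%.
Revolver drawn: weight = 887/3329.7 = 0.2664; after-tax cost = 8.82% × (1 − 21.6%) = 6.9149%.
WACC = 0.6694 × 11.7000% + 0.0642 × 7.5246% + 0.2664 × 6.9149% = 10.1573%.

10.16%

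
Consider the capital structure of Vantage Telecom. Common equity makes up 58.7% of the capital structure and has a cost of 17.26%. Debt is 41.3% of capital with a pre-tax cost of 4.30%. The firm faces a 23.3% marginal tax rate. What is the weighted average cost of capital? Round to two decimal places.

After-tax cost of debt = 4.3% × (1 − 23.3%) = 3.2981%.
WACC = 0.587 × 17.2600% + 0.413 × 3.2981% = 11.4937%.

11.49%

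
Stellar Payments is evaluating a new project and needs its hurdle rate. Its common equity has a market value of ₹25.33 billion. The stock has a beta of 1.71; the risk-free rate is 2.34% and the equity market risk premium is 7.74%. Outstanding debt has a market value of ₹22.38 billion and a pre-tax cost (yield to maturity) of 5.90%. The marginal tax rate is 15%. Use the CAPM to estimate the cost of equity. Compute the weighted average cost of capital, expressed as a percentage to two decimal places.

10.62%

Cost of equity via CAPM: Re = 2.34% + 1.71 × 7.74% = 15.5754%.
Total capital V = 25.33 + 22.38 = 47.71.
Equity: weight = 25.33/47.71 = 0.5309; cost = 15.5754%.
Debt: weight = 22.38/47.71 = 0.4691; after-tax cost = 5.9% × (1 − 15%) = 5.0150%.
WACC = 0.5309 × 15.5754% + 0.4691 × 5.0150% = 10.6217%.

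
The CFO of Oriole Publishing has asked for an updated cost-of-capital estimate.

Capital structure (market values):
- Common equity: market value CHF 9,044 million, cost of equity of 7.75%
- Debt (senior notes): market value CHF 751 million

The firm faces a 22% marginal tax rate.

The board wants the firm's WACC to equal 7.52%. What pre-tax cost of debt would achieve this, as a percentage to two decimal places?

Total capital V = 9044 + 751 = 9795.
Equity weight = 9044/9795 = 0.9233.
Senior notes weight = 751/9795 = 0.0767.
Equity contribution = 0.9233 × 7.75% = 7.1558%.
Remaining for debt = 7.52% − 7.1558% = 0.3642%.
Rd × (1 − 22%) × 0.0767 = 0.3642%  ⇒  Rd = 6.0900%.

6.09%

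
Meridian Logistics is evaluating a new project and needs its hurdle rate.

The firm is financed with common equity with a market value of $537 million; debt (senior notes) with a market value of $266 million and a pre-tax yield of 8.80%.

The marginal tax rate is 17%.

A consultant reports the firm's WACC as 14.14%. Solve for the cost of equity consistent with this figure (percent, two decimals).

Total capital V = 537 + 266 = 803.
Equity weight = 537/803 = 0.6687.
Senior notes weight = 266/803 = 0.3313.
Debt contribution = 0.3313 × 8.8% × (1 − 17%) = 2.4195%.
Required equity contribution = 14.14% − 2.4195% = 11.7205%.
Re = 11.7205% / 0.6687 = 17.5262%.

17.53%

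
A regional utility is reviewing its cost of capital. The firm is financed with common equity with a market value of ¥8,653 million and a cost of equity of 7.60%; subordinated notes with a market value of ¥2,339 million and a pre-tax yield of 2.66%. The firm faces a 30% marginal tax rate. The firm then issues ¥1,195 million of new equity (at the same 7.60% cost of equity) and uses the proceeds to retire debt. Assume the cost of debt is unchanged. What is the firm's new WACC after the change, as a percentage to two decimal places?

7.00%

After the change:
Total capital V = 9848 + 1144 = 10992.
Equity: weight = 9848/10992 = 0.8959; cost = 7.6%.
Subordinated notes: weight = 1144/10992 = 0.1041; after-tax cost = 2.66% × (1 − 30%) = 1.8620%.
WACC = 0.8959 × 7.6000% + 0.1041 × 1.8620% = 7.0028%.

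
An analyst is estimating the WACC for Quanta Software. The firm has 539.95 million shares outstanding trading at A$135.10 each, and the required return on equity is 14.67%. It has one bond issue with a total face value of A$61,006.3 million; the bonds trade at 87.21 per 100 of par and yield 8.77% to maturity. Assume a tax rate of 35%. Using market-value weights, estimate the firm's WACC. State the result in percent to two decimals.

10.89%

Market value of equity E = 135.1 × 539.95m = 72947.245m. Market value of debt D = 61006.3m × 87.21/100 = 53203.59423m.
Total capital V = 72947.245 + 53203.59423 = 126150.83923.
Equity: weight = 72947.245/126150.83923 = 0.5783; cost = 14.67%.
Bonds outstanding: weight = 53203.59423/126150.83923 = 0.4217; after-tax cost = 8.77% × (1 − 35%) = 5.7005%.
WACC = 0.5783 × 14.6700% + 0.4217 × 5.7005% = 10.8872%.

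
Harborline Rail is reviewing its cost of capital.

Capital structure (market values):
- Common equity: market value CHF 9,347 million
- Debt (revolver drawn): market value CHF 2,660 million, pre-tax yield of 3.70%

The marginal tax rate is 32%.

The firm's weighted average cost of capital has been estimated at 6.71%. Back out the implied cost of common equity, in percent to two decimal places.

7.90%

Total capital V = 9347 + 2660 = 12007.
Equity weight = 9347/12007 = 0.7785.
Revolver drawn weight = 2660/12007 = 0.2215.
Debt contribution = 0.2215 × 3.7% × (1 − 32%) = 0.5574%.
Required equity contribution = 6.71% − 0.5574% = 6.1526%.
Re = 6.1526% / 0.7785 = 7.9035%.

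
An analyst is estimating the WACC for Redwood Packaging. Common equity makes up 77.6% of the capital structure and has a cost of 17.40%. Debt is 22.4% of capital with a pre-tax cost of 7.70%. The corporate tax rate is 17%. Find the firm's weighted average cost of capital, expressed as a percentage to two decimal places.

After-tax cost of debt = 7.7% × (1 − 17%) = 6.3910%.
WACC = 0.776 × 17.4000% + 0.224 × 6.3910% = 14.9340%.

14.93%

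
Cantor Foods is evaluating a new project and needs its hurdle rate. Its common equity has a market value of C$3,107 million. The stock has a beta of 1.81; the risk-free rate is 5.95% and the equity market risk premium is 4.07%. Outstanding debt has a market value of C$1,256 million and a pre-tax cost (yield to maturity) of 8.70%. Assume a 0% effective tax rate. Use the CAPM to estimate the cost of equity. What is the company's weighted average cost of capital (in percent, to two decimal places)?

11.99%

Cost of equity via CAPM: Re = 5.95% + 1.81 × 4.07% = 13.3167%.
Total capital V = 3107 + 1256 = 4363.
Equity: weight = 3107/4363 = 0.7121; cost = 13.3167%.
Debt: weight = 1256/4363 = 0.2879; after-tax cost = 8.7% × (1 − 0%) = 8.7000%.
WACC = 0.7121 × 13.3167% + 0.2879 × 8.7000% = 11.9877%.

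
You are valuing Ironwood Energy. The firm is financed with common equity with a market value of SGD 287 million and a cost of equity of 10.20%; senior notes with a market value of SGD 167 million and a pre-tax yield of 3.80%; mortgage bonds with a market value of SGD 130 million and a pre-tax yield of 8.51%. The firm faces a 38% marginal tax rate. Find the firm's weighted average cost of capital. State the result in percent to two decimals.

6.86%

Total capital V = 287 + 167 + 130 = 584.
Equity: weight = 287/584 = 0.4914; cost = 10.2%.
Senior notes: weight = 167/584 = 0.2860; after-tax cost = 3.8% × (1 − 38%) = 2.3560%.
Mortgage bonds: weight = 130/584 = 0.2226; after-tax cost = 8.51% × (1 − 38%) = 5.2762%.
WACC = 0.4914 × 10.2000% + 0.2860 × 2.3560% + 0.2226 × 5.2762% = 6.8609%.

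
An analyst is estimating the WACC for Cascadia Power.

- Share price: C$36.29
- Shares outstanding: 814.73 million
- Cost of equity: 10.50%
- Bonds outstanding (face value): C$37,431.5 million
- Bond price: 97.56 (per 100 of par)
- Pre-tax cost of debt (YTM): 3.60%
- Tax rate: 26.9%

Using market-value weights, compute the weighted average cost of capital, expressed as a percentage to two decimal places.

6.15%

Market value of equity E = 36.29 × 814.73m = 29566.5517m. Market value of debt D = 37431.5m × 97.56/100 = 36518.1714m.
Total capital V = 29566.5517 + 36518.1714 = 66084.7231.
Equity: weight = 29566.5517/66084.7231 = 0.4474; cost = 10.5%.
Bonds outstanding: weight = 36518.1714/66084.7231 = 0.5526; after-tax cost = 3.6% × (1 − 26.9%) = 2.6316%.
WACC = 0.4474 × 10.5000% + 0.5526 × 2.6316% = 6.1520%.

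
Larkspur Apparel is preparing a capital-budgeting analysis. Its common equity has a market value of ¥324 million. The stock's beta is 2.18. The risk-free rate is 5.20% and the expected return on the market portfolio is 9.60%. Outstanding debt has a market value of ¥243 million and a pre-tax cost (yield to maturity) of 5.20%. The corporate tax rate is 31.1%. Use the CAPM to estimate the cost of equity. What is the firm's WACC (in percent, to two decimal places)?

Market risk premium = 9.6% − 5.2% = 4.4%.
Cost of equity via CAPM: Re = 5.2% + 2.18 × 4.4% = 14.7920%.
Total capital V = 324 + 243 = 567.
Equity: weight = 324/567 = 0.5714; cost = 14.792%.
Debt: weight = 243/567 = 0.4286; after-tax cost = 5.2% × (1 − 31.1%) = 3.5828%.
WACC = 0.5714 × 14.7920% + 0.4286 × 3.5828% = 9.9881%.

9.99%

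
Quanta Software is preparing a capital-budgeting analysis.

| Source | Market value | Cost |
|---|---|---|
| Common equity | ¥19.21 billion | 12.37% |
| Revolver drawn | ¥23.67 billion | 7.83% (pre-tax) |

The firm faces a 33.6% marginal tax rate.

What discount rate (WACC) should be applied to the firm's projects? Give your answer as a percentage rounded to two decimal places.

Total capital V = 19.21 + 23.67 = 42.88.
Equity: weight = 19.21/42.88 = 0.4480; cost = 12.37%.
Revolver drawn: weight = 23.67/42.88 = 0.5520; after-tax cost = 7.83% × (1 − 33.6%) = 5.1991%.
WACC = 0.4480 × 12.3700% + 0.5520 × 5.1991% = 8.4116%.

8.41%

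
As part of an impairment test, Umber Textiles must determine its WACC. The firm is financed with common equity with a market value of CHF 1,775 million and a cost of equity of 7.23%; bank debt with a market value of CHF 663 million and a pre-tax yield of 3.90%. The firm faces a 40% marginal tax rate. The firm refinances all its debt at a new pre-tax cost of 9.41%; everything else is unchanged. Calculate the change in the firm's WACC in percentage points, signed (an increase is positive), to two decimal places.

+0.90 pp

Current WACC:
Total capital V = 1775 + 663 = 2438.
Equity: weight = 1775/2438 = 0.7281; cost = 7.23%.
Bank debt: weight = 663/2438 = 0.2719; after-tax cost = 3.9% × (1 − 40%) = 2.3400%.
WACC = 0.7281 × 7.2300% + 0.2719 × 2.3400% = 5.9002%.
After the change:
Total capital V = 1775 + 663 = 2438.
Equity: weight = 1775/2438 = 0.7281; cost = 7.23%.
Bank debt: weight = 663/2438 = 0.2719; after-tax cost = 9.41% × (1 − 40%) = 5.6460%.
WACC = 0.7281 × 7.2300% + 0.2719 × 5.6460% = 6.7992%.
Change in WACC = 6.7992% − 5.9002% = 0.8990 pp.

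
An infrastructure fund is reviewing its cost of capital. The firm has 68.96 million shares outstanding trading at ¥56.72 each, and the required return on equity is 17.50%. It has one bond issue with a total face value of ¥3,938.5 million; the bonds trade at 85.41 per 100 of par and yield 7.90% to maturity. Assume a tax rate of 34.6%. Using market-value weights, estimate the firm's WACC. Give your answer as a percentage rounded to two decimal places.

Market value of equity E = 56.72 × 68.96m = 3911.4112m. Market value of debt D = 3938.5m × 85.41/100 = 3363.87285m.
Total capital V = 3911.4112 + 3363.87285 = 7275.28405.
Equity: weight = 3911.4112/7275.28405 = 0.5376; cost = 17.5%.
Bonds outstanding: weight = 3363.87285/7275.28405 = 0.4624; after-tax cost = 7.9% × (1 − 34.6%) = 5.1666%.
WACC = 0.5376 × 17.5000% + 0.4624 × 5.1666% = 11.7974%.

11.80%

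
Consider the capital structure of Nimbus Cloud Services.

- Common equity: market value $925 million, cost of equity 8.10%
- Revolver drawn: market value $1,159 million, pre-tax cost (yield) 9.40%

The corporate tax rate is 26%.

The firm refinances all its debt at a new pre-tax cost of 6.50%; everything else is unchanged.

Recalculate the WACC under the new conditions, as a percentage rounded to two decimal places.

After the change:
Total capital V = 925 + 1159 = 2084.
Equity: weight = 925/2084 = 0.4439; cost = 8.1%.
Revolver drawn: weight = 1159/2084 = 0.5561; after-tax cost = 6.5% × (1 − 26%) = 4.8100%.
WACC = 0.4439 × 8.1000% + 0.5561 × 4.8100% = 6.2703%.

6.27%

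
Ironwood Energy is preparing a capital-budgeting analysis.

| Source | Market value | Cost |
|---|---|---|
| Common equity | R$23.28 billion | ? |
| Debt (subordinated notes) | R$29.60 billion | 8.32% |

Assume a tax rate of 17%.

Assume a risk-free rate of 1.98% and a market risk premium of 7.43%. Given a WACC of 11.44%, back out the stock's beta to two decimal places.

Total capital V = 23.28 + 29.6 = 52.88.
Equity weight = 23.28/52.88 = 0.4402.
Subordinated notes weight = 29.6/52.88 = 0.5598.
Debt contribution = 0.5598 × 8.32% × (1 − 17%) = 3.8655%.
Required equity contribution = 11.44% − 3.8655% = 7.5745%  ⇒  Re = 17.2054%.
CAPM: 17.2054% = 1.98% + β × 7.43%  ⇒  β = 2.0492.

2.05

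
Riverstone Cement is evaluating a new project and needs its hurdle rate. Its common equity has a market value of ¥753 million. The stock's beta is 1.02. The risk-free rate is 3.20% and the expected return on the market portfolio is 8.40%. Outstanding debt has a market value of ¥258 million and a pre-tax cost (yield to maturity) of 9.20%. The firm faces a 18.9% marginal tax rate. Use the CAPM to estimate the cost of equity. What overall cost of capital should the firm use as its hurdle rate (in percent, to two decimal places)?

Market risk premium = 8.4% − 3.2% = 5.2%.
Cost of equity via CAPM: Re = 3.2% + 1.02 × 5.2% = 8.5040%.
Total capital V = 753 + 258 = 1011.
Equity: weight = 753/1011 = 0.7448; cost = 8.504%.
Debt: weight = 258/1011 = 0.2552; after-tax cost = 9.2% × (1 − 18.9%) = 7.4612%.
WACC = 0.7448 × 8.5040% + 0.2552 × 7.4612% = 8.2379%.

8.24%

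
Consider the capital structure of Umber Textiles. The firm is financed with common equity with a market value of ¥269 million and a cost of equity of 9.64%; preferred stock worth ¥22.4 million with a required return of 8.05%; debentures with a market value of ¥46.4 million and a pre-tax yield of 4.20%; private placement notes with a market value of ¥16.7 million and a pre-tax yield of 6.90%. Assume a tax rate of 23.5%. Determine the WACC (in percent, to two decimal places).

8.49%

Total capital V = 269 + 22.4 + 46.4 + 16.7 = 354.5.
Equity: weight = 269/354.5 = 0.7588; cost = 9.64%.
Preferred: weight = 22.4/354.5 = 0.0632; cost = 8.05%.
Debentures: weight = 46.4/354.5 = 0.1309; after-tax cost = 4.2% × (1 − 23.5%) = 3.2130%.
Private placement notes: weight = 16.7/354.5 = 0.0471; after-tax cost = 6.9% × (1 − 23.5%) = 5.2785%.
WACC = 0.7588 × 9.6400% + 0.0632 × 8.0500% + 0.1309 × 3.2130% + 0.0471 × 5.2785% = 8.4928%.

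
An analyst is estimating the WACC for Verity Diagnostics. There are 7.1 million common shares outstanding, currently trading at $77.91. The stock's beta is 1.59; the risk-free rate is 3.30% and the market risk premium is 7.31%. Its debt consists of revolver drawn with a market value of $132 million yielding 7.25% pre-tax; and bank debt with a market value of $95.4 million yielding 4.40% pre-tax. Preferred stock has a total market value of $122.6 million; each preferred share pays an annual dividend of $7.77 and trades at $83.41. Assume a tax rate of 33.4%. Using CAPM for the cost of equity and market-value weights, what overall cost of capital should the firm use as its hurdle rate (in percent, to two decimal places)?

11.42%

Cost of equity via CAPM: Re = 3.3% + 1.59 × 7.31% = 14.9229%.
Cost of preferred: Rp = 7.77 / 83.41 = 9.3154%.
Market value of equity E = 77.91 × 7.1m = 553.161m.
Total capital V = 553.161 + 122.6 + 132 + 95.4 = 903.161.
Equity: weight = 553.161/903.161 = 0.6125; cost = 14.9229%.
Preferred: weight = 122.6/903.161 = 0.1357; cost = 9.3154%.
Revolver drawn: weight = 132/903.161 = 0.1462; after-tax cost = 7.25% × (1 − 33.4%) = 4.8285%.
Bank debt: weight = 95.4/903.161 = 0.1056; after-tax cost = 4.4% × (1 − 33.4%) = 2.9304%.
WACC = 0.6125 × 14.9229% + 0.1357 × 9.3154% + 0.1462 × 4.8285% + 0.1056 × 2.9304% = 11.4196%.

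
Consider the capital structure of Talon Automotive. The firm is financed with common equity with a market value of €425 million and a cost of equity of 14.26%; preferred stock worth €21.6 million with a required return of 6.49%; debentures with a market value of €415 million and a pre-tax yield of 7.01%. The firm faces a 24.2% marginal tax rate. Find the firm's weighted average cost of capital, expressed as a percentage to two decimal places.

Total capital V = 425 + 21.6 + 415 = 861.6.
Equity: weight = 425/861.6 = 0.4933; cost = 14.26%.
Preferred: weight = 21.6/861.6 = 0.0251; cost = 6.49%.
Debentures: weight = 415/861.6 = 0.4817; after-tax cost = 7.01% × (1 − 24.2%) = 5.3136%.
WACC = 0.4933 × 14.2600% + 0.0251 × 6.4900% + 0.4817 × 5.3136% = 9.7561%.

9.76%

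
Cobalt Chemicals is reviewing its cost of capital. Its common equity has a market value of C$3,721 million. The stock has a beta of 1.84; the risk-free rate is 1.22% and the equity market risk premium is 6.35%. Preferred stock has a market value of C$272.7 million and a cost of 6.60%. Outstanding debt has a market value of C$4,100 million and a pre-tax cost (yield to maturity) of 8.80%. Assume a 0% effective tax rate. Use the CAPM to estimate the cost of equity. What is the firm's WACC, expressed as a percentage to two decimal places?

Cost of equity via CAPM: Re = 1.22% + 1.84 × 6.35% = 12.9040%.
Total capital V = 3721 + 272.7 + 4100 = 8093.7.
Equity: weight = 3721/8093.7 = 0.4597; cost = 12.904%.
Preferred: weight = 272.7/8093.7 = 0.0337; cost = 6.6%.
Debt: weight = 4100/8093.7 = 0.5066; after-tax cost = 8.8% × (1 − 0%) = 8.8000%.
WACC = 0.4597 × 12.9040% + 0.0337 × 6.6000% + 0.5066 × 8.8000% = 10.6126%.

10.61%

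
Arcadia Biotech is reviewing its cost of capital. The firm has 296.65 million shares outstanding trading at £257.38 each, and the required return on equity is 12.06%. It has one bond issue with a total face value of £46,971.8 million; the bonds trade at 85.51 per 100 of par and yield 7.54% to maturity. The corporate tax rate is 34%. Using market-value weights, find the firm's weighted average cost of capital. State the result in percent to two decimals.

Market value of equity E = 257.38 × 296.65m = 76351.777m. Market value of debt D = 46971.8m × 85.51/100 = 40165.58618m.
Total capital V = 76351.777 + 40165.58618 = 116517.36318.
Equity: weight = 76351.777/116517.36318 = 0.6553; cost = 12.06%.
Bonds outstanding: weight = 40165.58618/116517.36318 = 0.3447; after-tax cost = 7.54% × (1 − 34%) = 4.9764%.
WACC = 0.6553 × 12.0600% + 0.3447 × 4.9764% = 9.6182%.

9.62%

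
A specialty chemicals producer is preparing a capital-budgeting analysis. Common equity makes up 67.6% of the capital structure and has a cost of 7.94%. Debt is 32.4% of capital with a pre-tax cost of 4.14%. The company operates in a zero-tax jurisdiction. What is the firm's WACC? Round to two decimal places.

After-tax cost of debt = 4.14% × (1 − 0%) = 4.1400%.
WACC = 0.676 × 7.9400% + 0.324 × 4.1400% = 6.7088%.

6.71%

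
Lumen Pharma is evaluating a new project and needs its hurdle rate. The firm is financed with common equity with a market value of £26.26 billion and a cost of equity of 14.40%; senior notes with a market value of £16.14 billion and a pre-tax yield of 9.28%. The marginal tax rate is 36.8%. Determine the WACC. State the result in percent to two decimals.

Total capital V = 26.26 + 16.14 = 42.4.
Equity: weight = 26.26/42.4 = 0.6193; cost = 14.4%.
Senior notes: weight = 16.14/42.4 = 0.3807; after-tax cost = 9.28% × (1 − 36.8%) = 5.8650%.
WACC = 0.6193 × 14.4000% + 0.3807 × 5.8650% = 11.1510%.

11.15%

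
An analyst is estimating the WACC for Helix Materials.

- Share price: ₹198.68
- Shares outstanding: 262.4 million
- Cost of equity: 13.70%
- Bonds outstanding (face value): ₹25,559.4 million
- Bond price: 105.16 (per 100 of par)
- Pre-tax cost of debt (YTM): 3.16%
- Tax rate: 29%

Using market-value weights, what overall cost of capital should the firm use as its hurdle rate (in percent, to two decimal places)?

Market value of equity E = 198.68 × 262.4m = 52133.632m. Market value of debt D = 25559.4m × 105.16/100 = 26878.26504m.
Total capital V = 52133.632 + 26878.26504 = 79011.89704.
Equity: weight = 52133.632/79011.89704 = 0.6598; cost = 13.7%.
Bonds outstanding: weight = 26878.26504/79011.89704 = 0.3402; after-tax cost = 3.16% × (1 − 29%) = 2.2436%.
WACC = 0.6598 × 13.7000% + 0.3402 × 2.2436% = 9.8028%.

9.80%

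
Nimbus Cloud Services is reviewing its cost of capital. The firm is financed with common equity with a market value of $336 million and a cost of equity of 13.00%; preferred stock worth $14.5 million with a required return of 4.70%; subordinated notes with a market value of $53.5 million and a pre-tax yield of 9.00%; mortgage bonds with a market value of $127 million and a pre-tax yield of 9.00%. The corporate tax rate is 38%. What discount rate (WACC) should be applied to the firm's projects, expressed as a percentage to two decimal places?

Total capital V = 336 + 14.5 + 53.5 + 127 = 531.
Equity: weight = 336/531 = 0.6328; cost = 13%.
Preferred: weight = 14.5/531 = 0.0273; cost = 4.7%.
Subordinated notes: weight = 53.5/531 = 0.1008; after-tax cost = 9% × (1 − 38%) = 5.5800%.
Mortgage bonds: weight = 127/531 = 0.2392; after-tax cost = 9% × (1 − 38%) = 5.5800%.
WACC = 0.6328 × 13.0000% + 0.0273 × 4.7000% + 0.1008 × 5.5800% + 0.2392 × 5.5800% = 10.2511%.

10.25%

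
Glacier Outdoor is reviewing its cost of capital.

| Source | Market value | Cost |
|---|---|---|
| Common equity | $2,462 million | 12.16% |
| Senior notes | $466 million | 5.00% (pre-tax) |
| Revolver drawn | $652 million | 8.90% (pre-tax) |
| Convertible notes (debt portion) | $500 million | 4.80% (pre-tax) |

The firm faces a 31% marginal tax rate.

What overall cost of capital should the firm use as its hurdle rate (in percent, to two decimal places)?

Total capital V = 2462 + 466 + 652 + 500 = 4080.
Equity: weight = 2462/4080 = 0.6034; cost = 12.16%.
Senior notes: weight = 466/4080 = 0.1142; after-tax cost = 5% × (1 − 31%) = 3.4500%.
Revolver drawn: weight = 652/4080 = 0.1598; after-tax cost = 8.9% × (1 − 31%) = 6.1410%.
Convertible notes (debt portion): weight = 500/4080 = 0.1225; after-tax cost = 4.8% × (1 − 31%) = 3.3120%.
WACC = 0.6034 × 12.1600% + 0.1142 × 3.4500% + 0.1598 × 6.1410% + 0.1225 × 3.3120% = 9.1190%.

9.12%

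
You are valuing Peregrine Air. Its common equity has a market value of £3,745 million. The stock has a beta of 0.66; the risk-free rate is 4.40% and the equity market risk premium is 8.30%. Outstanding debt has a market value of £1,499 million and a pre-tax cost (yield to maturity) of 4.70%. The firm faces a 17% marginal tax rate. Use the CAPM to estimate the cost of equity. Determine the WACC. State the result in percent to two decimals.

8.17%

Cost of equity via CAPM: Re = 4.4% + 0.66 × 8.3% = 9.8780%.
Total capital V = 3745 + 1499 = 5244.
Equity: weight = 3745/5244 = 0.7141; cost = 9.878%.
Debt: weight = 1499/5244 = 0.2859; after-tax cost = 4.7% × (1 − 17%) = 3.9010%.
WACC = 0.7141 × 9.8780% + 0.2859 × 3.9010% = 8.1695%.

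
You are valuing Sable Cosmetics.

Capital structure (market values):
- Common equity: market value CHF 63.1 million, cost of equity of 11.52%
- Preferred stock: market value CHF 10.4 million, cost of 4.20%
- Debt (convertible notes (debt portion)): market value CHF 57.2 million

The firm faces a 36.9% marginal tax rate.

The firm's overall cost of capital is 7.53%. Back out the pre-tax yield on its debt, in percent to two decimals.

Total capital V = 63.1 + 10.4 + 57.2 = 130.7.
Equity weight = 63.1/130.7 = 0.4828.
Preferred weight = 10.4/130.7 = 0.0796.
Convertible notes (debt portion) weight = 57.2/130.7 = 0.4376.
Equity contribution = 0.4828 × 11.52% = 5.5617%.
Preferred contribution = 0.0796 × 4.2% = 0.3342%.
Remaining for debt = 7.53% − 5.8959% = 1.6341%.
Rd × (1 − 36.9%) × 0.4376 = 1.6341%  ⇒  Rd = 5.9174%.

5.92%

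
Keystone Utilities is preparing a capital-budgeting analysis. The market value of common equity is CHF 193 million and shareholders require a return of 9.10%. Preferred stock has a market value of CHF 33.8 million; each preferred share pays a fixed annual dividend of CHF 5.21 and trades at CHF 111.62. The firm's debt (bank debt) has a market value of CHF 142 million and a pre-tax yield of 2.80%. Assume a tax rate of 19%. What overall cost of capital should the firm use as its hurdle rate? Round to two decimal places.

6.06%

Cost of preferred: Rp = 5.21 / 111.62 = 4.6676%.
Total capital V = 193 + 33.8 + 142 = 368.8.
Equity: weight = 193/368.8 = 0.5233; cost = 9.1%.
Preferred: weight = 33.8/368.8 = 0.0916; cost = 4.6676%.
Bank debt: weight = 142/368.8 = 0.3850; after-tax cost = 2.8% × (1 − 19%) = 2.2680%.
WACC = 0.5233 × 9.1000% + 0.0916 × 4.6676% + 0.3850 × 2.2680% = 6.0632%.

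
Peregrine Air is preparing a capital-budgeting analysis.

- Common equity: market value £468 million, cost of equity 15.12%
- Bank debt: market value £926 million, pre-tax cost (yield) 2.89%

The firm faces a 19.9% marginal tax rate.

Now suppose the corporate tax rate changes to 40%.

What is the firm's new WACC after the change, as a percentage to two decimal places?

6.23%

After the change:
Total capital V = 468 + 926 = 1394.
Equity: weight = 468/1394 = 0.3357; cost = 15.12%.
Bank debt: weight = 926/1394 = 0.6643; after-tax cost = 2.89% × (1 − 40%) = 1.7340%.
WACC = 0.3357 × 15.1200% + 0.6643 × 1.7340% = 6.2280%.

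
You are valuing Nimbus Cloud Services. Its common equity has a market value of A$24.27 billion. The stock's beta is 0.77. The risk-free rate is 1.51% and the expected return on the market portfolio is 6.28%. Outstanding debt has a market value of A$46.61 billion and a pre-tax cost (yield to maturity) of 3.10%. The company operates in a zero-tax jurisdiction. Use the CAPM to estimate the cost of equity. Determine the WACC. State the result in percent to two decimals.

Market risk premium = 6.28% − 1.51% = 4.77%.
Cost of equity via CAPM: Re = 1.51% + 0.77 × 4.77% = 5.1829%.
Total capital V = 24.27 + 46.61 = 70.88.
Equity: weight = 24.27/70.88 = 0.3424; cost = 5.1829%.
Debt: weight = 46.61/70.88 = 0.6576; after-tax cost = 3.1% × (1 − 0%) = 3.1000%.
WACC = 0.3424 × 5.1829% + 0.6576 × 3.1000% = 3.8132%.

3.81%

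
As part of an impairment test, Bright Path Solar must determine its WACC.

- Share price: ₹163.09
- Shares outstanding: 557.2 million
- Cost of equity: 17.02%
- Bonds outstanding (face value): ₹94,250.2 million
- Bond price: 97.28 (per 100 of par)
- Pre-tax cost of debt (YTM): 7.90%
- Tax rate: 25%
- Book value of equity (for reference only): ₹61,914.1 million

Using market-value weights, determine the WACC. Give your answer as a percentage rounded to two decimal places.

Market value of equity E = 163.09 × 557.2m = 90873.748m. Market value of debt D = 94250.2m × 97.28/100 = 91686.59456m.
Total capital V = 90873.748 + 91686.59456 = 182560.34256.
Equity: weight = 90873.748/182560.34256 = 0.4978; cost = 17.02%.
Bonds outstanding: weight = 91686.59456/182560.34256 = 0.5022; after-tax cost = 7.9% × (1 − 25%) = 5.9250%.
WACC = 0.4978 × 17.0200% + 0.5022 × 5.9250% = 11.4478%.

11.45%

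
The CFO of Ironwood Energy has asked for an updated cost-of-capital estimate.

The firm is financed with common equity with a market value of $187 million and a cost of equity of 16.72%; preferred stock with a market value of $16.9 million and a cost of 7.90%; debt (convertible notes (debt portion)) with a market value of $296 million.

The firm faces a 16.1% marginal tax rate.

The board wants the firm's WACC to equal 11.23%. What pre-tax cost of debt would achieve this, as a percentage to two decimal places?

9.48%

Total capital V = 187 + 16.9 + 296 = 499.9.
Equity weight = 187/499.9 = 0.3741.
Preferred weight = 16.9/499.9 = 0.0338.
Convertible notes (debt portion) weight = 296/499.9 = 0.5921.
Equity contribution = 0.3741 × 16.72% = 6.2545%.
Preferred contribution = 0.0338 × 7.9% = 0.2671%.
Remaining for debt = 11.23% − 6.5216% = 4.7084%.
Rd × (1 − 16.1%) × 0.5921 = 4.7084%  ⇒  Rd = 9.4777%.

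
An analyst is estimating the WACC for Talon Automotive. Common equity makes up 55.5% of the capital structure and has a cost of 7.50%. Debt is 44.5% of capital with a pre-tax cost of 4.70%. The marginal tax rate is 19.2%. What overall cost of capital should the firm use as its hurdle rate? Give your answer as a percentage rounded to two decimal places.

5.85%

After-tax cost of debt = 4.7% × (1 − 19.2%) = 3.7976%.
WACC = 0.555 × 7.5000% + 0.445 × 3.7976% = 5.8524%.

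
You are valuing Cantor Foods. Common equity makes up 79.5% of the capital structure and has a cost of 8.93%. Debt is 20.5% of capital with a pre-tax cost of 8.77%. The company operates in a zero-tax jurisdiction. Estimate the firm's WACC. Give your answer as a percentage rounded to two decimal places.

8.90%

After-tax cost of debt = 8.77% × (1 − 0%) = 8.7700%.
WACC = 0.795 × 8.9300% + 0.205 × 8.7700% = 8.8972%.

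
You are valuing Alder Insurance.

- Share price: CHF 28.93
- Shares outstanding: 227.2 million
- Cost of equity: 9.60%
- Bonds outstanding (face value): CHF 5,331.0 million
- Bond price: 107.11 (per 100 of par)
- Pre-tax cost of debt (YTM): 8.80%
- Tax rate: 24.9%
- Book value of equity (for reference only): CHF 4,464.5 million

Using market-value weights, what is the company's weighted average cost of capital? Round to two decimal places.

Market value of equity E = 28.93 × 227.2m = 6572.896m. Market value of debt D = 5331m × 107.11/100 = 5710.0341m.
Total capital V = 6572.896 + 5710.0341 = 12282.9301.
Equity: weight = 6572.896/12282.9301 = 0.5351; cost = 9.6%.
Bonds outstanding: weight = 5710.0341/12282.9301 = 0.4649; after-tax cost = 8.8% × (1 − 24.9%) = 6.6088%.
WACC = 0.5351 × 9.6000% + 0.4649 × 6.6088% = 8.2095%.

8.21%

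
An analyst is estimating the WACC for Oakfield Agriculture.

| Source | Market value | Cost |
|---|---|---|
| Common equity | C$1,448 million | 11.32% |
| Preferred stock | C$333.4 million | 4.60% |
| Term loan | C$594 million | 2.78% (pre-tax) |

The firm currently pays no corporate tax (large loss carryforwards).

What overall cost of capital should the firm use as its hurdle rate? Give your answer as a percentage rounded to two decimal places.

8.24%

Total capital V = 1448 + 333.4 + 594 = 2375.4.
Equity: weight = 1448/2375.4 = 0.6096; cost = 11.32%.
Preferred: weight = 333.4/2375.4 = 0.1404; cost = 4.6%.
Term loan: weight = 594/2375.4 = 0.2501; after-tax cost = 2.78% × (1 − 0%) = 2.7800%.
WACC = 0.6096 × 11.3200% + 0.1404 × 4.6000% + 0.2501 × 2.7800% = 8.2413%.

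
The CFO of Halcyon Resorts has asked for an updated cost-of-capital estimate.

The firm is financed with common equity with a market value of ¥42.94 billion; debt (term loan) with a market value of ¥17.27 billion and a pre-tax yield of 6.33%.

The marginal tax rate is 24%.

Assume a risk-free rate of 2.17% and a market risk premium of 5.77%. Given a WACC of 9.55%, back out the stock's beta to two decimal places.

Total capital V = 42.94 + 17.27 = 60.21.
Equity weight = 42.94/60.21 = 0.7132.
Term loan weight = 17.27/60.21 = 0.2868.
Debt contribution = 0.2868 × 6.33% × (1 − 24%) = 1.3799%.
Required equity contribution = 9.55% − 1.3799% = 8.1701%  ⇒  Re = 11.4561%.
CAPM: 11.4561% = 2.17% + β × 5.77%  ⇒  β = 1.6094.

1.61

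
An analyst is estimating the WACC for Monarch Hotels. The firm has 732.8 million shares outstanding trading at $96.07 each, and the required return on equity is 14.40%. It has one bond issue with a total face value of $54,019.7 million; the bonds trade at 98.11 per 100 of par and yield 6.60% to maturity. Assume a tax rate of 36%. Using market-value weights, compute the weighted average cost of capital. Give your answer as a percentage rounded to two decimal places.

10.03%

Market value of equity E = 96.07 × 732.8m = 70400.096m. Market value of debt D = 54019.7m × 98.11/100 = 52998.72767m.
Total capital V = 70400.096 + 52998.72767 = 123398.82367.
Equity: weight = 70400.096/123398.82367 = 0.5705; cost = 14.4%.
Bonds outstanding: weight = 52998.72767/123398.82367 = 0.4295; after-tax cost = 6.6% × (1 − 36%) = 4.2240%.
WACC = 0.5705 × 14.4000% + 0.4295 × 4.2240% = 10.0295%.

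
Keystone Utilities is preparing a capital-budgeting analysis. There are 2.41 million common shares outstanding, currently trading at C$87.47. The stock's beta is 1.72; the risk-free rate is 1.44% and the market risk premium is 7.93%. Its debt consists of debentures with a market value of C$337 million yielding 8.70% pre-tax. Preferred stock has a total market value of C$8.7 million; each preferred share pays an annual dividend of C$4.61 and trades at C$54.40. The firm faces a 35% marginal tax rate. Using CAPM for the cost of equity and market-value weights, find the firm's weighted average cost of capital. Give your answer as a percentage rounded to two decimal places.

9.27%

Cost of equity via CAPM: Re = 1.44% + 1.72 × 7.93% = 15.0796%.
Cost of preferred: Rp = 4.61 / 54.4 = 8.4743%.
Market value of equity E = 87.47 × 2.41m = 210.8027m.
Total capital V = 210.8027 + 8.7 + 337 = 556.5027.
Equity: weight = 210.8027/556.5027 = 0.3788; cost = 15.0796%.
Preferred: weight = 8.7/556.5027 = 0.0156; cost = 8.4743%.
Debentures: weight = 337/556.5027 = 0.6056; after-tax cost = 8.7% × (1 − 35%) = 5.6550%.
WACC = 0.3788 × 15.0796% + 0.0156 × 8.4743% + 0.6056 × 5.6550% = 9.2691%.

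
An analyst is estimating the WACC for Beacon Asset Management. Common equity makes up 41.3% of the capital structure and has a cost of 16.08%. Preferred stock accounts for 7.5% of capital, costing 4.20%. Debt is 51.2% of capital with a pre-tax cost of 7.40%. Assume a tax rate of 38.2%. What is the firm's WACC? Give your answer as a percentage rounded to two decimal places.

9.30%

After-tax cost of debt = 7.4% × (1 − 38.2%) = 4.5732%.
WACC = 0.413 × 16.0800% + 0.075 × 4.2000% + 0.512 × 4.5732% = 9.2975%.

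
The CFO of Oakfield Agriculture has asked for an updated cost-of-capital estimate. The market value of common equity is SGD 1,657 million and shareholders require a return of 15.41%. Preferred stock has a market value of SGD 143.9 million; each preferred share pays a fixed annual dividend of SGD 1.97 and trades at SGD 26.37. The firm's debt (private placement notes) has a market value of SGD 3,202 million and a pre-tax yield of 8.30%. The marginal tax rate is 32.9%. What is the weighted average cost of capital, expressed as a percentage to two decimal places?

8.88%

Cost of preferred: Rp = 1.97 / 26.37 = 7.4706%.
Total capital V = 1657 + 143.9 + 3202 = 5002.9.
Equity: weight = 1657/5002.9 = 0.3312; cost = 15.41%.
Preferred: weight = 143.9/5002.9 = 0.0288; cost = 7.4706%.
Private placement notes: weight = 3202/5002.9 = 0.6400; after-tax cost = 8.3% × (1 − 32.9%) = 5.5693%.
WACC = 0.3312 × 15.4100% + 0.0288 × 7.4706% + 0.6400 × 5.5693% = 8.8833%.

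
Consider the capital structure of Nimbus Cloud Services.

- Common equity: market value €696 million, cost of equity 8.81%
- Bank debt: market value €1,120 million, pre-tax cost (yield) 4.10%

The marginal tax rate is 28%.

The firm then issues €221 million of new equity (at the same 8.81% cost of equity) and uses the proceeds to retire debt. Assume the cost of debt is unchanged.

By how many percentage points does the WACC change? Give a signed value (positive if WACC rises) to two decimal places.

Current WACC:
Total capital V = 696 + 1120 = 1816.
Equity: weight = 696/1816 = 0.3833; cost = 8.81%.
Bank debt: weight = 1120/1816 = 0.6167; after-tax cost = 4.1% × (1 − 28%) = 2.9520%.
WACC = 0.3833 × 8.8100% + 0.6167 × 2.9520% = 5.1971%.
After the change:
Total capital V = 917 + 899 = 1816.
Equity: weight = 917/1816 = 0.5050; cost = 8.81%.
Bank debt: weight = 899/1816 = 0.4950; after-tax cost = 4.1% × (1 − 28%) = 2.9520%.
WACC = 0.5050 × 8.8100% + 0.4950 × 2.9520% = 5.9100%.
Change in WACC = 5.9100% − 5.1971% = 0.7129 pp.

+0.71 pp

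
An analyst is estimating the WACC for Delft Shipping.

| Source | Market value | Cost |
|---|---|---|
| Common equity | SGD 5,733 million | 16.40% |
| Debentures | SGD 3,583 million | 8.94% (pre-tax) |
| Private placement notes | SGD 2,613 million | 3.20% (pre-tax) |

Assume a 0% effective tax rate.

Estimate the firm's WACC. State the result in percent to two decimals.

11.27%

Total capital V = 5733 + 3583 + 2613 = 11929.
Equity: weight = 5733/11929 = 0.4806; cost = 16.4%.
Debentures: weight = 3583/11929 = 0.3004; after-tax cost = 8.94% × (1 − 0%) = 8.9400%.
Private placement notes: weight = 2613/11929 = 0.2190; after-tax cost = 3.2% × (1 − 0%) = 3.2000%.
WACC = 0.4806 × 16.4000% + 0.3004 × 8.9400% + 0.2190 × 3.2000% = 11.2679%.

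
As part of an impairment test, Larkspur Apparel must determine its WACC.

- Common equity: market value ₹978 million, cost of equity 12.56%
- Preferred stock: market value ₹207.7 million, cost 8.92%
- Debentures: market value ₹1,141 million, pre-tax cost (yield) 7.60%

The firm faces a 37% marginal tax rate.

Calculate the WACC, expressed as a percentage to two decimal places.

8.42%

Total capital V = 978 + 207.7 + 1141 = 2326.7.
Equity: weight = 978/2326.7 = 0.4203; cost = 12.56%.
Preferred: weight = 207.7/2326.7 = 0.0893; cost = 8.92%.
Debentures: weight = 1141/2326.7 = 0.4904; after-tax cost = 7.6% × (1 − 37%) = 4.7880%.
WACC = 0.4203 × 12.5600% + 0.0893 × 8.9200% + 0.4904 × 4.7880% = 8.4237%.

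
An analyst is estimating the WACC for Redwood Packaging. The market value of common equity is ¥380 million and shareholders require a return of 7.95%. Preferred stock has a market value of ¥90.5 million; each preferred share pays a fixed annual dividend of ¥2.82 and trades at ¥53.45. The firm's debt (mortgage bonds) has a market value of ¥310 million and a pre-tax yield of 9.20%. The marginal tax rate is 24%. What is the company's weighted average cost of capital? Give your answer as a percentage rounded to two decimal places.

Cost of preferred: Rp = 2.82 / 53.45 = 5.2760%.
Total capital V = 380 + 90.5 + 310 = 780.5.
Equity: weight = 380/780.5 = 0.4869; cost = 7.95%.
Preferred: weight = 90.5/780.5 = 0.1160; cost = 5.276%.
Mortgage bonds: weight = 310/780.5 = 0.3972; after-tax cost = 9.2% × (1 − 24%) = 6.9920%.
WACC = 0.4869 × 7.9500% + 0.1160 × 5.2760% + 0.3972 × 6.9920% = 7.2594%.

7.26%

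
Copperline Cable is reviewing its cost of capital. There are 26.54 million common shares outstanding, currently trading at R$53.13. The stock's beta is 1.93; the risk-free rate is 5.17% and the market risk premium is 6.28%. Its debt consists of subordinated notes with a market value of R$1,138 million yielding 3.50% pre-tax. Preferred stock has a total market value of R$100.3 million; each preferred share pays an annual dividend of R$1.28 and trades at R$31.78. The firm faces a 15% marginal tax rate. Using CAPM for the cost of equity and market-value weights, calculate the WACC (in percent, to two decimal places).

Cost of equity via CAPM: Re = 5.17% + 1.93 × 6.28% = 17.2904%.
Cost of preferred: Rp = 1.28 / 31.78 = 4.0277%.
Market value of equity E = 53.13 × 26.54m = 1410.0702m.
Total capital V = 1410.0702 + 100.3 + 1138 = 2648.3702.
Equity: weight = 1410.0702/2648.3702 = 0.5324; cost = 17.2904%.
Preferred: weight = 100.3/2648.3702 = 0.0379; cost = 4.0277%.
Subordinated notes: weight = 1138/2648.3702 = 0.4297; after-tax cost = 3.5% × (1 − 15%) = 2.9750%.
WACC = 0.5324 × 17.2904% + 0.0379 × 4.0277% + 0.4297 × 2.9750% = 10.6368%.

10.64%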